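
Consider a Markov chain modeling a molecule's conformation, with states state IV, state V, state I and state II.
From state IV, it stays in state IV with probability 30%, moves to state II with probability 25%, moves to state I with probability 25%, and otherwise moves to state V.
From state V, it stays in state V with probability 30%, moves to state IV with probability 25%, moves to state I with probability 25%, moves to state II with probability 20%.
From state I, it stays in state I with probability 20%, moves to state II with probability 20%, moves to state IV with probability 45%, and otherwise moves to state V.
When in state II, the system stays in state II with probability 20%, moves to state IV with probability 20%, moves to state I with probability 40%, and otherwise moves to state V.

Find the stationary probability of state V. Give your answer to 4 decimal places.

Let the stationary distribution be π with π = πP and π_1 + π_2 + π_3 + π_4 = 1.
π_1 = 0.3·π_1 + 0.25·π_2 + 0.45·π_3 + 0.2·π_4
π_2 = 0.2·π_1 + 0.3·π_2 + 0.15·π_3 + 0.2·π_4
π_3 = 0.25·π_1 + 0.25·π_2 + 0.2·π_3 + 0.4·π_4
Solving with the normalization constraint gives π = (0.3084, 0.2073, 0.2689, 0.2154).
So the stationary probability of state V is 0.2073.

0.2073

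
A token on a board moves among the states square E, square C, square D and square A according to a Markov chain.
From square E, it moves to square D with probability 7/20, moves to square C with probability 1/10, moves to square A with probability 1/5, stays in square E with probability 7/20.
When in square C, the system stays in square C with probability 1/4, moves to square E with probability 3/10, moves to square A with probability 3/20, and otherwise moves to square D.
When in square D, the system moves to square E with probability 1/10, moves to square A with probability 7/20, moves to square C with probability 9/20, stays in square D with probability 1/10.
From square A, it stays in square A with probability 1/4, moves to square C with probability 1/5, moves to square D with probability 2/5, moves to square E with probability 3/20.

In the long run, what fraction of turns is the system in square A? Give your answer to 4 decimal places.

0.2409

Let the stationary distribution be π with π = πP and π_1 + π_2 + π_3 + π_4 = 1.
π_1 = 0.35·π_1 + 0.3·π_2 + 0.1·π_3 + 0.15·π_4
π_2 = 0.1·π_1 + 0.25·π_2 + 0.45·π_3 + 0.2·π_4
π_3 = 0.35·π_1 + 0.3·π_2 + 0.1·π_3 + 0.4·π_4
Solving with the normalization constraint gives π = (0.2190, 0.2609, 0.2792, 0.2409).
So the stationary probability of square A is 0.2409.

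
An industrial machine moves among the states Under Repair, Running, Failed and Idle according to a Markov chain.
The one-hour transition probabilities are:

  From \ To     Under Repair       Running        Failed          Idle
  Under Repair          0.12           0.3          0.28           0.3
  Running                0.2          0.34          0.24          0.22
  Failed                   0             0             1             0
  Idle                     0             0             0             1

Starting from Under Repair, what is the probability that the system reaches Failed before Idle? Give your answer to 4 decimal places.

Let h(s) be the probability of absorption at Failed starting from transient state s. Then h(Failed) = 1 and h(Idle) = 0. By first-step analysis:
h(Under Repair) = 0.12·h(Under Repair) + 0.3·h(Running) + 0.28·1 + 0.3·0
h(Running) = 0.2·h(Under Repair) + 0.34·h(Running) + 0.24·1 + 0.22·0
Solving: h(Under Repair) = 0.4931, h(Running) = 0.5131.
Starting from Under Repair, the probability is 0.4931.

0.4931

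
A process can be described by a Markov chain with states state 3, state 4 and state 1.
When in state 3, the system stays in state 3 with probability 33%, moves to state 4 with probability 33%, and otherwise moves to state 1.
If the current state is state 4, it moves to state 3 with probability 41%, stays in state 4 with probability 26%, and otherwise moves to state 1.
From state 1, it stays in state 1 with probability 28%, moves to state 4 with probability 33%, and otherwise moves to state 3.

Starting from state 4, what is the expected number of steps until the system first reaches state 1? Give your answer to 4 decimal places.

2.9958

Let t(s) be the expected number of steps to first reach state 1 from state s, with t(state 1) = 0. Conditioning on the first step:
t(state 3) = 1 + 0.33·t(state 3) + 0.33·t(state 4)
t(state 4) = 1 + 0.41·t(state 3) + 0.26·t(state 4)
Solving: t(state 3) = 2.9681, t(state 4) = 2.9958.
Expected steps from state 4 to state 1: 2.9958.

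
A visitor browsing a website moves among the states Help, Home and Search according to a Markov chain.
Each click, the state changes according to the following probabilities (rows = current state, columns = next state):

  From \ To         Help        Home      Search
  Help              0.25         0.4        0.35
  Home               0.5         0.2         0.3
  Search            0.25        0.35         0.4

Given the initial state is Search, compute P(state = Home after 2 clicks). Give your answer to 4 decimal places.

0.3100

Sum over the intermediate state after 1 click:
P = P(Search→Help)·P(Help→Home) + P(Search→Home)·P(Home→Home) + P(Search→Search)·P(Search→Home)
  = 0.25×0.4 + 0.35×0.2 + 0.4×0.35
  = 0.1000 + 0.0700 + 0.1400 = 0.3100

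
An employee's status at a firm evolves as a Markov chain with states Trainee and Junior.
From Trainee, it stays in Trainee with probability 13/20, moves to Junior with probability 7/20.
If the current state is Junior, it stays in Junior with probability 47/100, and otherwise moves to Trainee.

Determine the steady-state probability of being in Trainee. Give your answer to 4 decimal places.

Let the stationary distribution be π with π = πP and π_1 + π_2 = 1.
π_1 = 0.65·π_1 + 0.53·π_2
Solving with the normalization constraint gives π = (0.6023, 0.3977).
So the stationary probability of Trainee is 0.6023.

0.6023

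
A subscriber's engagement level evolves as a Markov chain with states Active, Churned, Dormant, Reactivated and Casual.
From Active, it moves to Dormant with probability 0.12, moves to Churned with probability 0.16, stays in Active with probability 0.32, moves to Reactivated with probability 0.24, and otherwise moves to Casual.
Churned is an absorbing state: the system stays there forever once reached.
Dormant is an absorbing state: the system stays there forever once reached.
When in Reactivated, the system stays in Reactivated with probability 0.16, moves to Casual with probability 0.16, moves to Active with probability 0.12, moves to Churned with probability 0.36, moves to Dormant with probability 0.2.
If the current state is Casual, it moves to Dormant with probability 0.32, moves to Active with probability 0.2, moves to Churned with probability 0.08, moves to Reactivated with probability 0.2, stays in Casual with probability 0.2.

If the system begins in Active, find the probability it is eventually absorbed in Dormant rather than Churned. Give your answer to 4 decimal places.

0.4733

Let h(s) be the probability of absorption at Dormant starting from transient state s. Then h(Dormant) = 1 and h(Churned) = 0. By first-step analysis:
h(Active) = 0.32·h(Active) + 0.16·0 + 0.12·1 + 0.24·h(Reactivated) + 0.16·h(Casual)
h(Reactivated) = 0.12·h(Active) + 0.36·0 + 0.2·1 + 0.16·h(Reactivated) + 0.16·h(Casual)
h(Casual) = 0.2·h(Active) + 0.08·0 + 0.32·1 + 0.2·h(Reactivated) + 0.2·h(Casual)
Solving: h(Active) = 0.4733, h(Reactivated) = 0.4247, h(Casual) = 0.6245.
Starting from Active, the probability is 0.4733.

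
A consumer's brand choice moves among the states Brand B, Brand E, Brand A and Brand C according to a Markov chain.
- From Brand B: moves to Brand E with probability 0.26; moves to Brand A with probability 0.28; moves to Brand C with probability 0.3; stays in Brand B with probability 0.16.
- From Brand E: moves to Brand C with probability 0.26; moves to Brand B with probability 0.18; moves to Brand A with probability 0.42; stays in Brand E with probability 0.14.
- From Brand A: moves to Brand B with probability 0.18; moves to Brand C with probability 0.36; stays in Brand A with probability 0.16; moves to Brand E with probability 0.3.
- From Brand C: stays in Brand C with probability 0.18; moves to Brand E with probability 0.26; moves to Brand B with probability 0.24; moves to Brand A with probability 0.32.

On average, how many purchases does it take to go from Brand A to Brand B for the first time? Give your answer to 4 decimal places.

5.0751

Let t(s) be the expected number of purchases to first reach Brand B from state s, with t(Brand B) = 0. Conditioning on the first purchase:
t(Brand E) = 1 + 0.14·t(Brand E) + 0.42·t(Brand A) + 0.26·t(Brand C)
t(Brand A) = 1 + 0.3·t(Brand E) + 0.16·t(Brand A) + 0.36·t(Brand C)
t(Brand C) = 1 + 0.26·t(Brand E) + 0.32·t(Brand A) + 0.18·t(Brand C)
Solving: t(Brand E) = 5.0974, t(Brand A) = 5.0751, t(Brand C) = 4.8163.
Expected purchases from Brand A to Brand B: 5.0751.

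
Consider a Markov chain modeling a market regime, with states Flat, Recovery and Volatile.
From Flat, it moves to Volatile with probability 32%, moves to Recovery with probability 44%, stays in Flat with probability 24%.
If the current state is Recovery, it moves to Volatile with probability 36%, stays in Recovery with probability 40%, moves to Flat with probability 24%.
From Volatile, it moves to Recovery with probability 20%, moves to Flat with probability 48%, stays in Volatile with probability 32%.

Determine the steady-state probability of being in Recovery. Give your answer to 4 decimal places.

0.3460

Let the stationary distribution be π with π = πP and π_1 + π_2 + π_3 = 1.
π_1 = 0.24·π_1 + 0.24·π_2 + 0.48·π_3
π_2 = 0.44·π_1 + 0.4·π_2 + 0.2·π_3
Solving with the normalization constraint gives π = (0.3201, 0.3460, 0.3338).
So the stationary probability of Recovery is 0.3460.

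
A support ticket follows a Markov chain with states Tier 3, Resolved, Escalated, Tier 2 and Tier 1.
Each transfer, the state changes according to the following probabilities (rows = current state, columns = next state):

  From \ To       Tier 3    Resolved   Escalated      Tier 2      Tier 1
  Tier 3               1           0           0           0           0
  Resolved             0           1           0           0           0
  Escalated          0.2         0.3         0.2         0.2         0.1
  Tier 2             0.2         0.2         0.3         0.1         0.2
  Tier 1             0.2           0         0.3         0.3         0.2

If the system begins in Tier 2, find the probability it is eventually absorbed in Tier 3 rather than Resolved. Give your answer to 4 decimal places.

Let h(s) be the probability of absorption at Tier 3 starting from transient state s. Then h(Tier 3) = 1 and h(Resolved) = 0. By first-step analysis:
h(Escalated) = 0.2·1 + 0.3·0 + 0.2·h(Escalated) + 0.2·h(Tier 2) + 0.1·h(Tier 1)
h(Tier 2) = 0.2·1 + 0.2·0 + 0.3·h(Escalated) + 0.1·h(Tier 2) + 0.2·h(Tier 1)
h(Tier 1) = 0.2·1 + 0.3·h(Escalated) + 0.3·h(Tier 2) + 0.2·h(Tier 1)
Solving: h(Escalated) = 0.4537, h(Tier 2) = 0.5093, h(Tier 1) = 0.6111.
Starting from Tier 2, the probability is 0.5093.

0.5093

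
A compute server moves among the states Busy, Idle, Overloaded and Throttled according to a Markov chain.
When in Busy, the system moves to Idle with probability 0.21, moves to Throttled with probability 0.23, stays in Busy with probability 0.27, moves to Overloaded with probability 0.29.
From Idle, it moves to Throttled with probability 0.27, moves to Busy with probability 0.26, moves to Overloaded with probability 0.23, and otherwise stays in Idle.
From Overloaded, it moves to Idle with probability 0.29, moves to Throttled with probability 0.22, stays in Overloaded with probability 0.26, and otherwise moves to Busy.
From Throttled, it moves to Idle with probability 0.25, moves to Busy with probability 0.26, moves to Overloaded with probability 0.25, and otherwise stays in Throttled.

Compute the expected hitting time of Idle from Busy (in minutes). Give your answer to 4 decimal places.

Let t(s) be the expected number of minutes to first reach Idle from state s, with t(Idle) = 0. Conditioning on the first minute:
t(Busy) = 1 + 0.27·t(Busy) + 0.29·t(Overloaded) + 0.23·t(Throttled)
t(Overloaded) = 1 + 0.23·t(Busy) + 0.26·t(Overloaded) + 0.22·t(Throttled)
t(Throttled) = 1 + 0.26·t(Busy) + 0.25·t(Overloaded) + 0.24·t(Throttled)
Solving: t(Busy) = 4.1495, t(Overloaded) = 3.8287, t(Throttled) = 3.9948.
Expected minutes from Busy to Idle: 4.1495.

4.1495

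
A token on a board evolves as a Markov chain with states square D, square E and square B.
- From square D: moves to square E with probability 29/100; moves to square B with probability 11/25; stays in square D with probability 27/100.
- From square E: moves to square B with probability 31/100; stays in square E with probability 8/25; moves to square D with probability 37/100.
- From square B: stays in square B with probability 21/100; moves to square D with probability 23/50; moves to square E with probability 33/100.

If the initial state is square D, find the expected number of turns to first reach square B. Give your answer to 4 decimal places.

Let t(s) be the expected number of turns to first reach square B from state s, with t(square B) = 0. Conditioning on the first turn:
t(square D) = 1 + 0.27·t(square D) + 0.29·t(square E)
t(square E) = 1 + 0.37·t(square D) + 0.32·t(square E)
Solving: t(square D) = 2.4929, t(square E) = 2.8270.
Expected turns from square D to square B: 2.4929.

2.4929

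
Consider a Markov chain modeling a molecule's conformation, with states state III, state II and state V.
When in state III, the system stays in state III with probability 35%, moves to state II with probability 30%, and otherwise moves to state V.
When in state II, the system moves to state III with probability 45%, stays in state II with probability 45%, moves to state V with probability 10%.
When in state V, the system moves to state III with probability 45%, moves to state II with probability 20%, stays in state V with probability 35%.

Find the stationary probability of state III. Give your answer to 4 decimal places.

Let the stationary distribution be π with π = πP and π_1 + π_2 + π_3 = 1.
π_1 = 0.35·π_1 + 0.45·π_2 + 0.45·π_3
π_2 = 0.3·π_1 + 0.45·π_2 + 0.2·π_3
Solving with the normalization constraint gives π = (0.4091, 0.3212, 0.2697).
So the stationary probability of state III is 0.4091.

0.4091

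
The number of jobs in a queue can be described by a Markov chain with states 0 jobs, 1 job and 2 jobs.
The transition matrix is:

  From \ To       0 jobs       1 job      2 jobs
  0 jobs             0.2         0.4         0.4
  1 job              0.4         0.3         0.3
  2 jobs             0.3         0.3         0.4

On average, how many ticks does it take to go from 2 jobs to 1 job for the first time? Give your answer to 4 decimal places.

Let t(s) be the expected number of ticks to first reach 1 job from state s, with t(1 job) = 0. Conditioning on the first tick:
t(0 jobs) = 1 + 0.2·t(0 jobs) + 0.4·t(2 jobs)
t(2 jobs) = 1 + 0.3·t(0 jobs) + 0.4·t(2 jobs)
Solving: t(0 jobs) = 2.7778, t(2 jobs) = 3.0556.
Expected ticks from 2 jobs to 1 job: 3.0556.

3.0556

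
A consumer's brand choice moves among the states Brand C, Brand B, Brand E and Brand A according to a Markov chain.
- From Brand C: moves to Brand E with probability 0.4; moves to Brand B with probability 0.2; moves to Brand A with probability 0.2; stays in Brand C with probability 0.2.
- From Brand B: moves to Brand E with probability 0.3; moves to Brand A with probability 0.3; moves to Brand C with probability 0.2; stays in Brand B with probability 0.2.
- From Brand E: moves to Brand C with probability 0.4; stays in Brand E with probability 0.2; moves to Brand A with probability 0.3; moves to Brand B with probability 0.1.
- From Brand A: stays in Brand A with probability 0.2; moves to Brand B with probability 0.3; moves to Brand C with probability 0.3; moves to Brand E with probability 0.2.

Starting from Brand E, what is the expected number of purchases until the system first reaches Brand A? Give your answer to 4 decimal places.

3.7162

Let t(s) be the expected number of purchases to first reach Brand A from state s, with t(Brand A) = 0. Conditioning on the first purchase:
t(Brand C) = 1 + 0.2·t(Brand C) + 0.2·t(Brand B) + 0.4·t(Brand E)
t(Brand B) = 1 + 0.2·t(Brand C) + 0.2·t(Brand B) + 0.3·t(Brand E)
t(Brand E) = 1 + 0.4·t(Brand C) + 0.1·t(Brand B) + 0.2·t(Brand E)
Solving: t(Brand C) = 4.0203, t(Brand B) = 3.6486, t(Brand E) = 3.7162.
Expected purchases from Brand E to Brand A: 3.7162.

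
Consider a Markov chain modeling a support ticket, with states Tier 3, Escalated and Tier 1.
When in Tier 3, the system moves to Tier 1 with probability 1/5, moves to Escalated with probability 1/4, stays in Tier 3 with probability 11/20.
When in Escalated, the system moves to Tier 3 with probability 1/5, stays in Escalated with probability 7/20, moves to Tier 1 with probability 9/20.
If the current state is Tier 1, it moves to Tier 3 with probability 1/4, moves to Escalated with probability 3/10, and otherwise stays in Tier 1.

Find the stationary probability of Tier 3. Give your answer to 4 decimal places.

Let the stationary distribution be π with π = πP and π_1 + π_2 + π_3 = 1.
π_1 = 0.55·π_1 + 0.2·π_2 + 0.25·π_3
π_2 = 0.25·π_1 + 0.35·π_2 + 0.3·π_3
Solving with the normalization constraint gives π = (0.3358, 0.2981, 0.3660).
So the stationary probability of Tier 3 is 0.3358.

0.3358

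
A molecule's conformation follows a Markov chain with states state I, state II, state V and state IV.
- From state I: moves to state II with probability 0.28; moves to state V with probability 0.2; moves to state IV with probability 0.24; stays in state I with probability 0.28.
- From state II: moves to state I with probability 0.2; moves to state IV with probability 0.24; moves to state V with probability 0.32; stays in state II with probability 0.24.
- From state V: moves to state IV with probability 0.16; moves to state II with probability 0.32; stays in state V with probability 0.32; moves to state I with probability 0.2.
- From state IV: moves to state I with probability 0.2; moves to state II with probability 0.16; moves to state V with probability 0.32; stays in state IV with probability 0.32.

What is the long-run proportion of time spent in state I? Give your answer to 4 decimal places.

0.2174

Let the stationary distribution be π with π = πP and π_1 + π_2 + π_3 + π_4 = 1.
π_1 = 0.28·π_1 + 0.2·π_2 + 0.2·π_3 + 0.2·π_4
π_2 = 0.28·π_1 + 0.24·π_2 + 0.32·π_3 + 0.16·π_4
π_3 = 0.2·π_1 + 0.32·π_2 + 0.32·π_3 + 0.32·π_4
Solving with the normalization constraint gives π = (0.2174, 0.2534, 0.2939, 0.2353).
So the stationary probability of state I is 0.2174.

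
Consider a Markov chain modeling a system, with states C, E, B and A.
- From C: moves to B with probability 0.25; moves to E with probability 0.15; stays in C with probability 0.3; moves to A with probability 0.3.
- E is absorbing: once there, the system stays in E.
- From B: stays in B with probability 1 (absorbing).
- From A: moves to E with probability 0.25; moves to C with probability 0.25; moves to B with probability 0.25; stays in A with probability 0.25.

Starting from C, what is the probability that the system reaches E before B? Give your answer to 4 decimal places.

0.4167

Let h(s) be the probability of absorption at E starting from transient state s. Then h(E) = 1 and h(B) = 0. By first-step analysis:
h(C) = 0.3·h(C) + 0.15·1 + 0.25·0 + 0.3·h(A)
h(A) = 0.25·h(C) + 0.25·1 + 0.25·0 + 0.25·h(A)
Solving: h(C) = 0.4167, h(A) = 0.4722.
Starting from C, the probability is 0.4167.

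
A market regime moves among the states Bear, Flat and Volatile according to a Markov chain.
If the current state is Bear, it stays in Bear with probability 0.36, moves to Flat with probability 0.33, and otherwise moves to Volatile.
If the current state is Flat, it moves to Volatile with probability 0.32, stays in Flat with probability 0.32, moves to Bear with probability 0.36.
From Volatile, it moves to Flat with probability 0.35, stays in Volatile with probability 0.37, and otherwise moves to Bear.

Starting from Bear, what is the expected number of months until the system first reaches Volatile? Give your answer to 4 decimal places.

Let t(s) be the expected number of months to first reach Volatile from state s, with t(Volatile) = 0. Conditioning on the first month:
t(Bear) = 1 + 0.36·t(Bear) + 0.33·t(Flat)
t(Flat) = 1 + 0.36·t(Bear) + 0.32·t(Flat)
Solving: t(Bear) = 3.1922, t(Flat) = 3.1606.
Expected months from Bear to Volatile: 3.1922.

3.1922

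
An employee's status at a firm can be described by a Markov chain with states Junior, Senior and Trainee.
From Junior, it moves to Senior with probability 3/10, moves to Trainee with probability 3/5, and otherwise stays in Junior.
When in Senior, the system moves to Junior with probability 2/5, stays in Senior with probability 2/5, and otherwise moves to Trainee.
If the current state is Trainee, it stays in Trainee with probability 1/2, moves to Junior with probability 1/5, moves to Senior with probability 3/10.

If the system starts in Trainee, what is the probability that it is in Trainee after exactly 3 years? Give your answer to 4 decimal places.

Propagate the distribution vector 3 years from Trainee.
After 0 years: (0.0000, 0.0000, 1.0000)
After 1 year: (0.2000, 0.3000, 0.5000)
After 2 years: (0.2400, 0.3300, 0.4300)
After 3 years: (0.2420, 0.3330, 0.4250)
P(in Trainee after 3 years) = 0.4250

0.4250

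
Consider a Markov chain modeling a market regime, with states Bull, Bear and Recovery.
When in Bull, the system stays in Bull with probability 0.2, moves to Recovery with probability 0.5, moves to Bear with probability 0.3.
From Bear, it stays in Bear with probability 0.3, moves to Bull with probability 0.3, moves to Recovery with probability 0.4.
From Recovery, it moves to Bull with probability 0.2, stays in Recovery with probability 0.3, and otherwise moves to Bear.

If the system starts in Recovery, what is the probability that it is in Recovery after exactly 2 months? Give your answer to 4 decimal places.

0.3900

Sum over the intermediate state after 1 month:
P = P(Recovery→Bull)·P(Bull→Recovery) + P(Recovery→Bear)·P(Bear→Recovery) + P(Recovery→Recovery)·P(Recovery→Recovery)
  = 0.2×0.5 + 0.5×0.4 + 0.3×0.3
  = 0.1000 + 0.2000 + 0.0900 = 0.3900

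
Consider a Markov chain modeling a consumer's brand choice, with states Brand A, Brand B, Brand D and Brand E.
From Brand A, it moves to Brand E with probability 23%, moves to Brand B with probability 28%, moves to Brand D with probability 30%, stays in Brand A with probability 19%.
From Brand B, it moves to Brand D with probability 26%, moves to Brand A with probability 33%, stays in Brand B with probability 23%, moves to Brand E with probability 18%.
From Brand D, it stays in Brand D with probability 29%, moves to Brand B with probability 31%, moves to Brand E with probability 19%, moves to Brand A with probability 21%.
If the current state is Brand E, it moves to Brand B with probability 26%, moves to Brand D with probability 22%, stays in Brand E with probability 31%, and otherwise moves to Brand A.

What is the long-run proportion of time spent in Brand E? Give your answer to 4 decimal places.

0.2236

Let the stationary distribution be π with π = πP and π_1 + π_2 + π_3 + π_4 = 1.
π_1 = 0.19·π_1 + 0.33·π_2 + 0.21·π_3 + 0.21·π_4
π_2 = 0.28·π_1 + 0.23·π_2 + 0.31·π_3 + 0.26·π_4
π_3 = 0.3·π_1 + 0.26·π_2 + 0.29·π_3 + 0.22·π_4
Solving with the normalization constraint gives π = (0.2377, 0.2701, 0.2686, 0.2236).
So the stationary probability of Brand E is 0.2236.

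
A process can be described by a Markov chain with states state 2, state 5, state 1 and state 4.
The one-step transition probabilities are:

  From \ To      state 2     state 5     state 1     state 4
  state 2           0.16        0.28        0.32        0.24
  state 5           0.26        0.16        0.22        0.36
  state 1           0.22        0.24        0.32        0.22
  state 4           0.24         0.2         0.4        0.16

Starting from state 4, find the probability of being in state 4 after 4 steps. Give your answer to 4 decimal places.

0.2408

Propagate the distribution vector 4 steps from state 4.
After 0 steps: (0.0000, 0.0000, 0.0000, 1.0000)
After 1 step: (0.2400, 0.2000, 0.4000, 0.1600)
After 2 steps: (0.2168, 0.2272, 0.3128, 0.2432)
After 3 steps: (0.2209, 0.2208, 0.3167, 0.2416)
After 4 steps: (0.2204, 0.2215, 0.3172, 0.2408)
P(in state 4 after 4 steps) = 0.2408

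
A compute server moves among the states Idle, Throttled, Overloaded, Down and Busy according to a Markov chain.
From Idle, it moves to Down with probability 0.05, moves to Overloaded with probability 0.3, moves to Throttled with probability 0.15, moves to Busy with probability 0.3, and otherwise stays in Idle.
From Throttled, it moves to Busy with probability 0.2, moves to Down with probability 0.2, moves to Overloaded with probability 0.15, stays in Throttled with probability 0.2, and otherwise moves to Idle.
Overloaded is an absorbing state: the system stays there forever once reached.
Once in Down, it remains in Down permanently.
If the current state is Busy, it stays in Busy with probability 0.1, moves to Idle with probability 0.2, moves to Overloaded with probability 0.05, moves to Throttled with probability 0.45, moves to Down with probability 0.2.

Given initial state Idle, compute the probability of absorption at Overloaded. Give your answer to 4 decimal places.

0.6353

Let h(s) be the probability of absorption at Overloaded starting from transient state s. Then h(Overloaded) = 1 and h(Down) = 0. By first-step analysis:
h(Idle) = 0.2·h(Idle) + 0.15·h(Throttled) + 0.3·1 + 0.05·0 + 0.3·h(Busy)
h(Throttled) = 0.25·h(Idle) + 0.2·h(Throttled) + 0.15·1 + 0.2·0 + 0.2·h(Busy)
h(Busy) = 0.2·h(Idle) + 0.45·h(Throttled) + 0.05·1 + 0.2·0 + 0.1·h(Busy)
Solving: h(Idle) = 0.6353, h(Throttled) = 0.4974, h(Busy) = 0.4454.
Starting from Idle, the probability is 0.6353.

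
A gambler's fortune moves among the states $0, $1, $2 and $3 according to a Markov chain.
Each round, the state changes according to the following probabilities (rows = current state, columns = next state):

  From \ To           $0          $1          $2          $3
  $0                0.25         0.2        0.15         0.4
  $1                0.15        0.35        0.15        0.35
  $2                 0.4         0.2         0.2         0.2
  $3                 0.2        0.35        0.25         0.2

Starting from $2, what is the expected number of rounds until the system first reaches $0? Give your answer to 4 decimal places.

Let t(s) be the expected number of rounds to first reach $0 from state s, with t($0) = 0. Conditioning on the first round:
t($1) = 1 + 0.35·t($1) + 0.15·t($2) + 0.35·t($3)
t($2) = 1 + 0.2·t($1) + 0.2·t($2) + 0.2·t($3)
t($3) = 1 + 0.35·t($1) + 0.25·t($2) + 0.2·t($3)
Solving: t($1) = 4.7430, t($2) = 3.5439, t($3) = 4.4325.
Expected rounds from $2 to $0: 3.5439.

3.5439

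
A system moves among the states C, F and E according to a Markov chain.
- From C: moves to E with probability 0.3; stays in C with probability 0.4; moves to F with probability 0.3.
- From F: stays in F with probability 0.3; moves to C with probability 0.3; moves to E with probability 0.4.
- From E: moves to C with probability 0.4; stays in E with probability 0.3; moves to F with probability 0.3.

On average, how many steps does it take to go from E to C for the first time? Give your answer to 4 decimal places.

Let t(s) be the expected number of steps to first reach C from state s, with t(C) = 0. Conditioning on the first step:
t(F) = 1 + 0.3·t(F) + 0.4·t(E)
t(E) = 1 + 0.3·t(F) + 0.3·t(E)
Solving: t(F) = 2.9730, t(E) = 2.7027.
Expected steps from E to C: 2.7027.

2.7027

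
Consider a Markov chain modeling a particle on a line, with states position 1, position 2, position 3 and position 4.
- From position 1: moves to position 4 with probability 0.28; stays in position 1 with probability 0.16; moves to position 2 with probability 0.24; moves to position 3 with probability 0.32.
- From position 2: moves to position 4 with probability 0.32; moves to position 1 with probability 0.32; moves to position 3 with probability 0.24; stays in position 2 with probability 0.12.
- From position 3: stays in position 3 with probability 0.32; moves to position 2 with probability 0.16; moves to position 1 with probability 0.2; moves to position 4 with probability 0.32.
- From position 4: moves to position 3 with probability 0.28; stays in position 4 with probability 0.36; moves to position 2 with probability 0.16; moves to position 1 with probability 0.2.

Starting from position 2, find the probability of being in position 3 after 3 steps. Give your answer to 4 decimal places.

Propagate the distribution vector 3 steps from position 2.
After 0 steps: (0.0000, 1.0000, 0.0000, 0.0000)
After 1 step: (0.3200, 0.1200, 0.2400, 0.3200)
After 2 steps: (0.2016, 0.1808, 0.2976, 0.3200)
After 3 steps: (0.2136, 0.1689, 0.2927, 0.3247)
P(in position 3 after 3 steps) = 0.2927

0.2927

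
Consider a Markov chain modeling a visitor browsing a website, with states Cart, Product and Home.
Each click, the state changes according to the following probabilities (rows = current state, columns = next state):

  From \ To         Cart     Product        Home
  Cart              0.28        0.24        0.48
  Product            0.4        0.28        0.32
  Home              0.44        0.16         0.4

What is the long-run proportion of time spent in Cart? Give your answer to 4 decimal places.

Let the stationary distribution be π with π = πP and π_1 + π_2 + π_3 = 1.
π_1 = 0.28·π_1 + 0.4·π_2 + 0.44·π_3
π_2 = 0.24·π_1 + 0.28·π_2 + 0.16·π_3
Solving with the normalization constraint gives π = (0.3719, 0.2156, 0.4125).
So the stationary probability of Cart is 0.3719.

0.3719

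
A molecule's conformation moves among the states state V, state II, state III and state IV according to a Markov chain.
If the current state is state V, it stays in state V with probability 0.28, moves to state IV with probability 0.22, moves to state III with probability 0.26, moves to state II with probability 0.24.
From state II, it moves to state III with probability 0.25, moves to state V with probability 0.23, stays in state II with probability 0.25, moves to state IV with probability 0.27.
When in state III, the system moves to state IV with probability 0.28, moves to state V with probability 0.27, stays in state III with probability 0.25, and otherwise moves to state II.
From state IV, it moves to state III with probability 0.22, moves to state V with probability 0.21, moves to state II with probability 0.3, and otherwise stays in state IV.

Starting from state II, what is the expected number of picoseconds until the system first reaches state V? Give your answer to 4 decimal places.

Let t(s) be the expected number of picoseconds to first reach state V from state s, with t(state V) = 0. Conditioning on the first picosecond:
t(state II) = 1 + 0.25·t(state II) + 0.25·t(state III) + 0.27·t(state IV)
t(state III) = 1 + 0.2·t(state II) + 0.25·t(state III) + 0.28·t(state IV)
t(state IV) = 1 + 0.3·t(state II) + 0.22·t(state III) + 0.27·t(state IV)
Solving: t(state II) = 4.2694, t(state III) = 4.0995, t(state IV) = 4.3599.
Expected picoseconds from state II to state V: 4.2694.

4.2694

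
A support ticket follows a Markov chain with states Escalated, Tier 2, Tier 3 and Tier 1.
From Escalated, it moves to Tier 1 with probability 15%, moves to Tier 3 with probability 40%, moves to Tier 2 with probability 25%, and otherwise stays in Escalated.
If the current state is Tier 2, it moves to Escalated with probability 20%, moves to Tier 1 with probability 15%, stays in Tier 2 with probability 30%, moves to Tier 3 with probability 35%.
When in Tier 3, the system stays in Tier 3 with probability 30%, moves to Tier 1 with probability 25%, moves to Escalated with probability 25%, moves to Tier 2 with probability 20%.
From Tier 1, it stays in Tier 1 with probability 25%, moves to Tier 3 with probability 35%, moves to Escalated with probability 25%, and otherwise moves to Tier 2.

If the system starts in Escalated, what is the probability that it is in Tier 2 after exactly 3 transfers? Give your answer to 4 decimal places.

Propagate the distribution vector 3 transfers from Escalated.
After 0 transfers: (1.0000, 0.0000, 0.0000, 0.0000)
After 1 transfer: (0.2000, 0.2500, 0.4000, 0.1500)
After 2 transfers: (0.2275, 0.2275, 0.3400, 0.2050)
After 3 transfers: (0.2273, 0.2239, 0.3444, 0.2045)
P(in Tier 2 after 3 transfers) = 0.2239

0.2239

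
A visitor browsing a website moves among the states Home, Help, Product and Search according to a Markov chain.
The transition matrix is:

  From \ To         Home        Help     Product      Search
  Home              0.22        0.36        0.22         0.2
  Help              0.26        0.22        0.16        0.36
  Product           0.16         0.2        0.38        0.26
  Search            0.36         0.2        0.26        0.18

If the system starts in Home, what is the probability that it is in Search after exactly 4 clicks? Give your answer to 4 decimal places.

0.2495

Propagate the distribution vector 4 clicks from Home.
After 0 clicks: (1.0000, 0.0000, 0.0000, 0.0000)
After 1 click: (0.2200, 0.3600, 0.2200, 0.2000)
After 2 clicks: (0.2492, 0.2424, 0.2416, 0.2668)
After 3 clicks: (0.2526, 0.2447, 0.2548, 0.2479)
After 4 clicks: (0.2492, 0.2453, 0.2560, 0.2495)
P(in Search after 4 clicks) = 0.2495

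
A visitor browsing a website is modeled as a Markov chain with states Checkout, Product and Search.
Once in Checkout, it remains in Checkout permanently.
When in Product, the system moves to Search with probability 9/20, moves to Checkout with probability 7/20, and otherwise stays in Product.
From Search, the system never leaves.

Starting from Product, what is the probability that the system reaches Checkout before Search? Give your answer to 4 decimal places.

0.4375

Let h(s) be the probability of absorption at Checkout starting from transient state s. Then h(Checkout) = 1 and h(Search) = 0. By first-step analysis:
h(Product) = 0.35·1 + 0.2·h(Product) + 0.45·0
Solving: h(Product) = 0.4375.
Starting from Product, the probability is 0.4375.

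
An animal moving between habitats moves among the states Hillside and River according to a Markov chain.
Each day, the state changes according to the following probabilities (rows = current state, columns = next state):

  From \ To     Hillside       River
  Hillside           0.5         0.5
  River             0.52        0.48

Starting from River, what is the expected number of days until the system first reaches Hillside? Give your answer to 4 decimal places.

Let t(s) be the expected number of days to first reach Hillside from state s, with t(Hillside) = 0. Conditioning on the first day:
t(River) = 1 + 0.48·t(River)
Solving: t(River) = 1.9231.
Expected days from River to Hillside: 1.9231.

1.9231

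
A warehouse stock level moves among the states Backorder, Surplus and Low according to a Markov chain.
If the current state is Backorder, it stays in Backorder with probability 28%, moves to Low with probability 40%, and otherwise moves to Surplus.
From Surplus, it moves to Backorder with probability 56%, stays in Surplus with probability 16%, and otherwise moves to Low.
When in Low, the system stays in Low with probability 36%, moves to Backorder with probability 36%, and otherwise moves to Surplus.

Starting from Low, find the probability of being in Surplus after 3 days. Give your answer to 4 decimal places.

Propagate the distribution vector 3 days from Low.
After 0 days: (0.0000, 0.0000, 1.0000)
After 1 day: (0.3600, 0.2800, 0.3600)
After 2 days: (0.3872, 0.2608, 0.3520)
After 3 days: (0.3812, 0.2642, 0.3546)
P(in Surplus after 3 days) = 0.2642

0.2642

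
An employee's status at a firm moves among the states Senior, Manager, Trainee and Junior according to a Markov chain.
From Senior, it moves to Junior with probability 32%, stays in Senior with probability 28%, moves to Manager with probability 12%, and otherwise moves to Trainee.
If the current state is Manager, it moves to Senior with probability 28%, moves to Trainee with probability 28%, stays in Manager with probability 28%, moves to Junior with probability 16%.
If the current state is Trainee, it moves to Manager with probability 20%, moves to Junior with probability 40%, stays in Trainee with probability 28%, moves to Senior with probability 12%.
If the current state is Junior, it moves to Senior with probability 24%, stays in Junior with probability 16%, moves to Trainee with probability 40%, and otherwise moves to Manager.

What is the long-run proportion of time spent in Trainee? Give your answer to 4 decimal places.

Let the stationary distribution be π with π = πP and π_1 + π_2 + π_3 + π_4 = 1.
π_1 = 0.28·π_1 + 0.28·π_2 + 0.12·π_3 + 0.24·π_4
π_2 = 0.12·π_1 + 0.28·π_2 + 0.2·π_3 + 0.2·π_4
π_3 = 0.28·π_1 + 0.28·π_2 + 0.28·π_3 + 0.4·π_4
Solving with the normalization constraint gives π = (0.2192, 0.1983, 0.3124, 0.2701).
So the stationary probability of Trainee is 0.3124.

0.3124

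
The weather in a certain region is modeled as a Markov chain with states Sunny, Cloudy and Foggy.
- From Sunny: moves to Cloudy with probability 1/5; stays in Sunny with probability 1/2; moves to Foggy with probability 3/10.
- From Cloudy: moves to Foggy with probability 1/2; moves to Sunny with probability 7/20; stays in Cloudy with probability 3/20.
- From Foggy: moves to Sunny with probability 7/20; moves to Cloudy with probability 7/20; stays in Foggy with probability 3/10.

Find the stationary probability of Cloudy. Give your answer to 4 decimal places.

0.2402

Let the stationary distribution be π with π = πP and π_1 + π_2 + π_3 = 1.
π_1 = 0.5·π_1 + 0.35·π_2 + 0.35·π_3
π_2 = 0.2·π_1 + 0.15·π_2 + 0.35·π_3
Solving with the normalization constraint gives π = (0.4118, 0.2402, 0.3480).
So the stationary probability of Cloudy is 0.2402.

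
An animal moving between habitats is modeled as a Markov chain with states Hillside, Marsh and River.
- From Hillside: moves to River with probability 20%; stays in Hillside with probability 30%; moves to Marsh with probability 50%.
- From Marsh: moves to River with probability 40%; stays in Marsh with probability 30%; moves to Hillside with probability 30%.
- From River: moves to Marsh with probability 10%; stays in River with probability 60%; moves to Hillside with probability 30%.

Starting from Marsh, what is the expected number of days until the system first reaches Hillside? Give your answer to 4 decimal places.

Let t(s) be the expected number of days to first reach Hillside from state s, with t(Hillside) = 0. Conditioning on the first day:
t(Marsh) = 1 + 0.3·t(Marsh) + 0.4·t(River)
t(River) = 1 + 0.1·t(Marsh) + 0.6·t(River)
Solving: t(Marsh) = 3.3333, t(River) = 3.3333.
Expected days from Marsh to Hillside: 3.3333.

3.3333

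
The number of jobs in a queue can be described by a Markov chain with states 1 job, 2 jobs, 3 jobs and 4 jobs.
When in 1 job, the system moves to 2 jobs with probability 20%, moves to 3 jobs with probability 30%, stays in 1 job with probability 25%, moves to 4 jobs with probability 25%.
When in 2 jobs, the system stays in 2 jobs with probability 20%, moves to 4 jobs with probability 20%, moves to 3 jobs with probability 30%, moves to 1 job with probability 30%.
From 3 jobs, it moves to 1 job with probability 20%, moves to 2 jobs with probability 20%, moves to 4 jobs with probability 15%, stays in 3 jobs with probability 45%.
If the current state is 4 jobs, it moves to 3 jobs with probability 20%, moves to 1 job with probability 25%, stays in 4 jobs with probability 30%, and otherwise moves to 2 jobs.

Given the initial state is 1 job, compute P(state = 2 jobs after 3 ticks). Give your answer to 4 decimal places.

0.2111

Propagate the distribution vector 3 ticks from 1 job.
After 0 ticks: (1.0000, 0.0000, 0.0000, 0.0000)
After 1 tick: (0.2500, 0.2000, 0.3000, 0.2500)
After 2 ticks: (0.2450, 0.2125, 0.3200, 0.2225)
After 3 ticks: (0.2446, 0.2111, 0.3258, 0.2185)
P(in 2 jobs after 3 ticks) = 0.2111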